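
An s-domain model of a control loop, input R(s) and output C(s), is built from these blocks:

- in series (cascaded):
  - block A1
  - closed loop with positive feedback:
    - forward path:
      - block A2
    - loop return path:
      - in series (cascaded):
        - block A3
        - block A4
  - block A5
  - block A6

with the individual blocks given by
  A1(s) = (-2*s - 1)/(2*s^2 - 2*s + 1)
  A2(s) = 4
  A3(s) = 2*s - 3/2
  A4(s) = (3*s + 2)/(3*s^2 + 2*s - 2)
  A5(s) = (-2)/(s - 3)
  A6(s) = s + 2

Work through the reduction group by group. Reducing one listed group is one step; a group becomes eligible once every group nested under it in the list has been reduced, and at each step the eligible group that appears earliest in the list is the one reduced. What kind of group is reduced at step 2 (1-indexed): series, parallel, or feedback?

The answer is feedback.

Reasoning:
Step 1. combine A3, A4 in series
Step 2. collapse the loop (A2 forward, (A3*A4) return)
Step 3. series reduction of A1, [A2/(1-A2*(A3*A4))], A5, A6
The group at step 2 is a feedback group.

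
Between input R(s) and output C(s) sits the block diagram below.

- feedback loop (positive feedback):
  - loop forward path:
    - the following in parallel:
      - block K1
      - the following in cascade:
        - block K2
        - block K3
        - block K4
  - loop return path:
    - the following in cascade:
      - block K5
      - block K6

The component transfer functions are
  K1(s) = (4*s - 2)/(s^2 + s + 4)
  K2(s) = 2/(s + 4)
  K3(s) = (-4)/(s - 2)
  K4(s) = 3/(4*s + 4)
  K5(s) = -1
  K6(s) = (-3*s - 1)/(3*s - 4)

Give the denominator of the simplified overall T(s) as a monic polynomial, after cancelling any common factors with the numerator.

Step 1. combine K2, K3, K4 in series; result (-6)/(s^3 + 3*s^2 - 6*s - 8)
Step 2. reduce the parallel group K1, (K2*K3*K4); result (4*s^4 + 10*s^3 - 36*s^2 - 26*s - 8)/(s^5 + 4*s^4 + s^3 - 2*s^2 - 32*s - 32)
Step 3. series reduction of K5, K6; result (3*s + 1)/(3*s - 4)
Step 4. apply the feedback formula to (K1+(K2*K3*K4)), (K5*K6); result (12*s^5 + 14*s^4 - 148*s^3 + 66*s^2 + 80*s + 32)/(3*s^6 - 4*s^5 - 47*s^4 + 88*s^3 + 26*s^2 + 82*s + 136)
That last expression is T(s), already simplified. Scaling its denominator by 1/3 (the reciprocal of the leading coefficient) yields the monic denominator.

Therefore the answer is s^6 - 4*s^5/3 - 47*s^4/3 + 88*s^3/3 + 26*s^2/3 + 82*s/3 + 136/3.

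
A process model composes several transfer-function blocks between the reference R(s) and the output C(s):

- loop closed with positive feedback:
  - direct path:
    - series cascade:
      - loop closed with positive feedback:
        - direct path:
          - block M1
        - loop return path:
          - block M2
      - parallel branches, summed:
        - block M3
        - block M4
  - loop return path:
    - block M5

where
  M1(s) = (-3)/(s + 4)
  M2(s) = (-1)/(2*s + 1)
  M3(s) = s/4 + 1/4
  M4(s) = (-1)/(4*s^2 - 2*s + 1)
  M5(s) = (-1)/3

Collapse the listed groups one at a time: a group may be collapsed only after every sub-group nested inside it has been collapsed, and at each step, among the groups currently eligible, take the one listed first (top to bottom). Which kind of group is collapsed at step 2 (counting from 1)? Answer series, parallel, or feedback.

Step 1. collapse the loop (M1 forward, M2 return)
Step 2. sum the parallel branches M3, M4
Step 3. cascade [M1/(1-M1*M2)], (M3+M4)
Step 4. reduce the feedback loop with forward ([M1/(1-M1*M2)]*(M3+M4)) and return M5
At step 2 the group reduced is parallel.

Answer: parallel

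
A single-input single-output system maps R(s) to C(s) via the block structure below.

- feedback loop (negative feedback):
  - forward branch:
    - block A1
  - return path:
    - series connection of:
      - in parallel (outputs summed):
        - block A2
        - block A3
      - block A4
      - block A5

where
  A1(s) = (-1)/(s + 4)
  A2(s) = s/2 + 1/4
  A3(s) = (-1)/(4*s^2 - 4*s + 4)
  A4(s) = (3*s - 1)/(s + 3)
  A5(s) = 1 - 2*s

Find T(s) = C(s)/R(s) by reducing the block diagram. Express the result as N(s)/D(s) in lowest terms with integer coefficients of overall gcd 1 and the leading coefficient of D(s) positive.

First reduce the diagram to T(s).

Step 1 - reduce the parallel group A2, A3 = (2*s^3 - s^2 + s)/(4*s^2 - 4*s + 4)
Step 2 - combine (A2+A3), A4, A5 in series = (-12*s^5 + 16*s^4 - 13*s^3 + 6*s^2 - s)/(4*s^3 + 8*s^2 - 8*s + 12)
Step 3 - apply the feedback formula to A1, ((A2+A3)*A4*A5); the result is T(s) itself (integer coefficients, no common factor, positive leading denominator coefficient)

Answer: (-4*s^3 - 8*s^2 + 8*s - 12)/(12*s^5 - 12*s^4 + 37*s^3 + 18*s^2 - 19*s + 48)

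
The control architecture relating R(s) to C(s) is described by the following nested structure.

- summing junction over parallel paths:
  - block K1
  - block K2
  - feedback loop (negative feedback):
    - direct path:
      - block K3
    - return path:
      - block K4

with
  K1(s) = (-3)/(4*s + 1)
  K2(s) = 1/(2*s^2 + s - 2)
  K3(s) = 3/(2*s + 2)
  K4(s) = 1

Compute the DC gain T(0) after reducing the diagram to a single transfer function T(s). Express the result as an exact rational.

Step 1. close the feedback loop around K3, K4 gives 3/(2*s + 5)
Step 2. sum the parallel branches K1, K2, [K3/(1+K3*K4)] gives (12*s^3 - 10*s^2 - 2*s + 29)/(16*s^4 + 52*s^3 + 16*s^2 - 39*s - 10)
DC gain: substitute s = 0 into T(s) from step 2: T(0) = 29/(-10) = -29/10.

Therefore the answer is -29/10.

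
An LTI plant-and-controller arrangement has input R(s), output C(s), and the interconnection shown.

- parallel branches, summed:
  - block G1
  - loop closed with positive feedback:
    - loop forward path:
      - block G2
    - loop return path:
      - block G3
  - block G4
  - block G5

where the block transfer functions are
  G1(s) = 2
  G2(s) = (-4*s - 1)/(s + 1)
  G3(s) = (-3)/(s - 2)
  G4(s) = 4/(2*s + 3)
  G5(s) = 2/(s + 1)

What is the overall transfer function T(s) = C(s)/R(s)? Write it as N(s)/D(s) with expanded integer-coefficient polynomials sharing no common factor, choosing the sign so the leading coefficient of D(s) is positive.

Step 1 - collapse the loop (G2 forward, G3 return): (-4*s^2 + 7*s + 2)/(s^2 - 13*s - 5)
Step 2 - sum the parallel branches G1, [G2/(1-G2*G3)], G4, G5, giving the overall T(s)

Answer: (-4*s^4 - 40*s^3 - 211*s^2 - 267*s - 74)/(2*s^4 - 21*s^3 - 72*s^2 - 64*s - 15)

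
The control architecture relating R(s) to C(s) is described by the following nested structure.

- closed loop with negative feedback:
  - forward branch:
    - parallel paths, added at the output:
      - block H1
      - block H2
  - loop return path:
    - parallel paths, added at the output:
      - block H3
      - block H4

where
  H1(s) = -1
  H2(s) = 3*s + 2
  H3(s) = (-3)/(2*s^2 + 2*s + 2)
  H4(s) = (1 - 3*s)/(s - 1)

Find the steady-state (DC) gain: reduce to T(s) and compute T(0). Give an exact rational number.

First reduce the diagram to T(s).

[1] add H1, H2 (parallel) -> 3*s + 1
[2] reduce the parallel group H3, H4 -> (-6*s^3 - 4*s^2 - 7*s + 5)/(2*s^3 - 2)
[3] apply the feedback formula to (H1+H2), (H3+H4) -> (-6*s^4 - 2*s^3 + 6*s + 2)/(18*s^4 + 16*s^3 + 25*s^2 - 8*s - 3)
DC gain: substitute s = 0 into T(s) from step 3: T(0) = 2/(-3) = -2/3.

Answer: -2/3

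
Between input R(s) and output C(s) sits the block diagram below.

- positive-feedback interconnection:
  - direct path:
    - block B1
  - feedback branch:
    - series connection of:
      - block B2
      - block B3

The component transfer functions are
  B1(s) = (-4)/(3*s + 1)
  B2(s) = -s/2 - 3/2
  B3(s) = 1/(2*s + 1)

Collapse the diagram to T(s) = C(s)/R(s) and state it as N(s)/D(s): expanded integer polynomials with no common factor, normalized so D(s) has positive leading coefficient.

Step 1: combine B2, B3 in series, giving (-s - 3)/(4*s + 2)
Step 2: reduce the feedback loop with forward B1 and return (B2*B3), which is the overall transfer function T(s) = C(s)/R(s) in lowest terms

Hence the answer: (-8*s - 4)/(6*s^2 + 3*s - 5)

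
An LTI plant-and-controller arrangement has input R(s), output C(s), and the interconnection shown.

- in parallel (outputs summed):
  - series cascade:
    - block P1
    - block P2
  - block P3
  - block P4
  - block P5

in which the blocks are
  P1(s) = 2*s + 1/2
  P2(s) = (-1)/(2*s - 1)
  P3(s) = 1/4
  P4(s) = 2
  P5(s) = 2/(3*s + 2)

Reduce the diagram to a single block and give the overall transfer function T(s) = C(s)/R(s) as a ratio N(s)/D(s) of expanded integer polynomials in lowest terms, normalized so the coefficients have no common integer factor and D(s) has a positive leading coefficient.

Answer: (30*s^2 + 3*s - 30)/(24*s^2 + 4*s - 8)

Working:
1. reduce the series chain P1, P2; result (-4*s - 1)/(4*s - 2)
2. combine (P1*P2), P3, P4, P5 in parallel, giving the overall T(s)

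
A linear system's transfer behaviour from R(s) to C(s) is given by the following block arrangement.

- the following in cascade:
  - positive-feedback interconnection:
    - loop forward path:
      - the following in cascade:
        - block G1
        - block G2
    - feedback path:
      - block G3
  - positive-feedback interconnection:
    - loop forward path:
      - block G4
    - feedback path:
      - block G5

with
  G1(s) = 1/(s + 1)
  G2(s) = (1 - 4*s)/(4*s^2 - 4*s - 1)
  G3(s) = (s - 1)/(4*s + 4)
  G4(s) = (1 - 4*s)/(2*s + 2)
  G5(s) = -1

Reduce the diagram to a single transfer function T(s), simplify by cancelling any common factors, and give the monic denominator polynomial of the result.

1. multiply G1, G2 (series) = (1 - 4*s)/(4*s^3 - 5*s - 1)
2. feedback reduction of (G1*G2), G3 = (-16*s^2 - 12*s + 4)/(16*s^4 + 16*s^3 - 16*s^2 - 29*s - 3)
3. apply the feedback formula to G4, G5 = (4*s - 1)/(2*s - 3)
4. cascade [(G1*G2)/(1-(G1*G2)*G3)], [G4/(1-G4*G5)] = (-64*s^3 - 32*s^2 + 28*s - 4)/(32*s^5 - 16*s^4 - 80*s^3 - 10*s^2 + 81*s + 9)
Step 4 gives the fully reduced T(s), with no common factor left to cancel. The denominator's leading coefficient is 32, so divide each of its coefficients by 32 to get the monic form.

Final answer: s^5 - s^4/2 - 5*s^3/2 - 5*s^2/16 + 81*s/32 + 9/32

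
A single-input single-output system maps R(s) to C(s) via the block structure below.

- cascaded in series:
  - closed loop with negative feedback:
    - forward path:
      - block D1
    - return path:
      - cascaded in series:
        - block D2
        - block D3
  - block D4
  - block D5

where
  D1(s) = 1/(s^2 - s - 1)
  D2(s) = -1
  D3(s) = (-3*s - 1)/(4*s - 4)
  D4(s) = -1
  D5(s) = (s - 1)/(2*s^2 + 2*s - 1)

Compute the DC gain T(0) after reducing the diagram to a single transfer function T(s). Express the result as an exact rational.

First reduce the diagram to T(s).

1. combine D2, D3 in series -> (3*s + 1)/(4*s - 4)
2. feedback reduction of D1, (D2*D3) -> (4*s - 4)/(4*s^3 - 8*s^2 + 3*s + 5)
3. reduce the series chain [D1/(1+D1*(D2*D3))], D4, D5 -> (-4*s^2 + 8*s - 4)/(8*s^5 - 8*s^4 - 14*s^3 + 24*s^2 + 7*s - 5)
The step-3 result is T(s). Setting s = 0: T(0) = -4/(-5) = 4/5.

Answer: 4/5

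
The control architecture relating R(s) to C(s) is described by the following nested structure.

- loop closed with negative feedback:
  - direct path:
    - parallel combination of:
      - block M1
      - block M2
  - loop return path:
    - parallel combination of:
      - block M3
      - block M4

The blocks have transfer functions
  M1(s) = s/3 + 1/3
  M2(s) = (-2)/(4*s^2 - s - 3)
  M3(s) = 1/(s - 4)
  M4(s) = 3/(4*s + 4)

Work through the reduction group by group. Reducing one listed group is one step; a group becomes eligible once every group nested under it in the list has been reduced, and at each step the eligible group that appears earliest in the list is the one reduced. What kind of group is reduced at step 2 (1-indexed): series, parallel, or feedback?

1. reduce the parallel group M1, M2
2. sum the parallel branches M3, M4
3. feedback reduction of (M1+M2), (M3+M4)
The group at step 2 is a parallel group.

Therefore the answer is parallel.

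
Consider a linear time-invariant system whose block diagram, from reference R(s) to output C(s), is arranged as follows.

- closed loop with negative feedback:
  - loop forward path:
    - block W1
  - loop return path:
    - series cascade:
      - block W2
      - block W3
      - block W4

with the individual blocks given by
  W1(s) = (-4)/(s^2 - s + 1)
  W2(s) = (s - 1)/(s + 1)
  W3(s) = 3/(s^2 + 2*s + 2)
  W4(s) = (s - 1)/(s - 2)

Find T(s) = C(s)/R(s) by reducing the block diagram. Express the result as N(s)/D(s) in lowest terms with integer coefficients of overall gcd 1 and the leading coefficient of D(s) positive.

(1) combine W2, W3, W4 in series -> (3*s^2 - 6*s + 3)/(s^4 + s^3 - 2*s^2 - 6*s - 4)
(2) feedback reduction of W1, (W2*W3*W4) - this is the overall T(s), already in the required normalized form

Therefore the answer is (-4*s^4 - 4*s^3 + 8*s^2 + 24*s + 16)/(s^6 - 2*s^4 - 3*s^3 - 12*s^2 + 22*s - 16).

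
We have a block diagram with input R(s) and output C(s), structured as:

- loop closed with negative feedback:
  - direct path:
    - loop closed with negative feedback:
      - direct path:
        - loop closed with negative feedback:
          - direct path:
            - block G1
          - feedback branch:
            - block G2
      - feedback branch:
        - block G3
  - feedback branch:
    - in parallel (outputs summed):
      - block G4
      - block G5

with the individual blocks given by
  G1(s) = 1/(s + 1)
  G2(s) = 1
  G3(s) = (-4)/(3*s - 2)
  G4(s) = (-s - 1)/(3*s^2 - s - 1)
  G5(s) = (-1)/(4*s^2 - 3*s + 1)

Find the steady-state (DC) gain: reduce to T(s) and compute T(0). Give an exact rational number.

First reduce the diagram to T(s).

Step 1 - collapse the loop (G1 forward, G2 return); result 1/(s + 2)
Step 2 - feedback reduction of [G1/(1+G1*G2)], G3; result (3*s - 2)/(3*s^2 + 4*s - 8)
Step 3 - sum the parallel branches G4, G5; result (-4*s^3 - 4*s^2 + 3*s)/(12*s^4 - 13*s^3 + 2*s^2 + 2*s - 1)
Step 4 - reduce the feedback loop with forward [[G1/(1+G1*G2)]/(1+[G1/(1+G1*G2)]*G3)] and return (G4+G5); result (36*s^5 - 63*s^4 + 32*s^3 + 2*s^2 - 7*s + 2)/(36*s^6 + 9*s^5 - 154*s^4 + 114*s^3 + 6*s^2 - 26*s + 8)
Step 4 gives the overall T(s). Then T(0) = 2/8 = 1/4.

Answer: 1/4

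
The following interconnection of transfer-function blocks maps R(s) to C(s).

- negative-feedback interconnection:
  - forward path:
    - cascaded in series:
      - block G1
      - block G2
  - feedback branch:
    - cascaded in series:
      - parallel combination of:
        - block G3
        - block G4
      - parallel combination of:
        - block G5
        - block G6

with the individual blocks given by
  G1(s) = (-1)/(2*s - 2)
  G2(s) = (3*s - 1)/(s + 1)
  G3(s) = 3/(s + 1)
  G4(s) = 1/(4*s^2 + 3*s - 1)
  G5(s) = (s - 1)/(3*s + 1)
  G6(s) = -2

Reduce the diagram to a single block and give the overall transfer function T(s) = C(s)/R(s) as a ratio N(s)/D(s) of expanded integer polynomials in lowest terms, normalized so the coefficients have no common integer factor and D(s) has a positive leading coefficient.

(1) reduce the series chain G1, G2, giving (1 - 3*s)/(2*s^2 - 2)
(2) combine G3, G4 in parallel, giving (12*s - 2)/(4*s^2 + 3*s - 1)
(3) combine G5, G6 in parallel, giving (-5*s - 3)/(3*s + 1)
(4) series reduction of (G3+G4), (G5+G6), giving (-60*s^2 - 26*s + 6)/(12*s^3 + 13*s^2 - 1)
(5) feedback reduction of (G1*G2), ((G3+G4)*(G5+G6)) - this is the overall T(s), already in the required normalized form

Hence the answer: (-36*s^4 - 27*s^3 + 13*s^2 + 3*s - 1)/(24*s^5 + 26*s^4 + 156*s^3 - 10*s^2 - 44*s + 8)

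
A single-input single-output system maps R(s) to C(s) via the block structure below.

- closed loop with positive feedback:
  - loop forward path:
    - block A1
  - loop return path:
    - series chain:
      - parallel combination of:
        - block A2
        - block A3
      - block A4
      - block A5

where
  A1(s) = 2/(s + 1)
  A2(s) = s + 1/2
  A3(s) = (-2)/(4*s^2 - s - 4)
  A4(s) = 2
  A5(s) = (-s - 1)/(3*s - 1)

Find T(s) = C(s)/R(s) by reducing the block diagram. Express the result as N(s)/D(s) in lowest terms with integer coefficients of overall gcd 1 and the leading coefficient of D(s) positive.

Step 1. combine A2, A3 in parallel; result (8*s^3 + 2*s^2 - 9*s - 8)/(8*s^2 - 2*s - 8)
Step 2. reduce the series chain (A2+A3), A4, A5; result (-8*s^4 - 10*s^3 + 7*s^2 + 17*s + 8)/(12*s^3 - 7*s^2 - 11*s + 4)
Step 3. close the feedback loop around A1, ((A2+A3)*A4*A5), which is the overall transfer function T(s) = C(s)/R(s) in lowest terms

Answer: (24*s^3 - 14*s^2 - 22*s + 8)/(28*s^4 + 25*s^3 - 32*s^2 - 41*s - 12)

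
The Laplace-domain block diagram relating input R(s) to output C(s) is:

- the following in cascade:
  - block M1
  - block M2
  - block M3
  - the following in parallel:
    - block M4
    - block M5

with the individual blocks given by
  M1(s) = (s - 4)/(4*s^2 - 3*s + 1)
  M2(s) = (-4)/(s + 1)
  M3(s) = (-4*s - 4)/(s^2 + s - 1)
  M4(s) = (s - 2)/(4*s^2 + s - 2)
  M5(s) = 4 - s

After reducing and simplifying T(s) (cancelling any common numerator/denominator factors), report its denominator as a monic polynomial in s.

Step 1: add M4, M5 (parallel); result (-4*s^3 + 15*s^2 + 7*s - 10)/(4*s^2 + s - 2)
Step 2: combine M1, M2, M3, (M4+M5) in series; result (-64*s^4 + 496*s^3 - 848*s^2 - 608*s + 640)/(16*s^6 + 8*s^5 - 31*s^4 + 8*s^3 + 12*s^2 - 9*s + 2)
T(s) is the step-2 result (common factors already cancelled). Leading coefficient of the denominator: 16. Divide through by 16 for the monic polynomial.

Answer: s^6 + s^5/2 - 31*s^4/16 + s^3/2 + 3*s^2/4 - 9*s/16 + 1/8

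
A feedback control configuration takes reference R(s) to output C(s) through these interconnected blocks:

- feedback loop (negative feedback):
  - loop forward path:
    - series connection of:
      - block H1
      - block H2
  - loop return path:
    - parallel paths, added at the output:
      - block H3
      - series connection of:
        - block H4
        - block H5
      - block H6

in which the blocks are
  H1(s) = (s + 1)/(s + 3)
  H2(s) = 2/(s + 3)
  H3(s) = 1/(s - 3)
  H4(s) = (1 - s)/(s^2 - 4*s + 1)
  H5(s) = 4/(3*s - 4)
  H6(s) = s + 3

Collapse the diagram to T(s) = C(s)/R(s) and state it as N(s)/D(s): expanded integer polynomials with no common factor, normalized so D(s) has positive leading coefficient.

Step 1 - cascade H1, H2 -> (2*s + 2)/(s^2 + 6*s + 9)
Step 2 - cascade H4, H5 -> (4 - 4*s)/(3*s^3 - 16*s^2 + 19*s - 4)
Step 3 - parallel reduction of H3, (H4*H5), H6 -> (3*s^5 - 16*s^4 - 5*s^3 + 120*s^2 - 136*s + 20)/(3*s^4 - 25*s^3 + 67*s^2 - 61*s + 12)
Step 4 - close the feedback loop around (H1*H2), (H3+(H4*H5)+H6); the result is T(s) itself (integer coefficients, no common factor, positive leading denominator coefficient)

Therefore the answer is (6*s^5 - 44*s^4 + 84*s^3 + 12*s^2 - 98*s + 24)/(9*s^6 - 33*s^5 - 98*s^4 + 346*s^3 + 217*s^2 - 709*s + 148).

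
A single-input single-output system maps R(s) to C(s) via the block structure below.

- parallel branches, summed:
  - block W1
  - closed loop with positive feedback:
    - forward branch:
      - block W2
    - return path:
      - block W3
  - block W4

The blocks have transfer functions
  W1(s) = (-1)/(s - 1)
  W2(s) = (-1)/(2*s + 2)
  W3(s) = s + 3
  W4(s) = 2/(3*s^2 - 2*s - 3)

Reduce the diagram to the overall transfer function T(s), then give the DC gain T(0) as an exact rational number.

[1] collapse the loop (W2 forward, W3 return) -> (-1)/(3*s + 5)
[2] parallel reduction of W1, [W2/(1-W2*W3)], W4 -> (-12*s^3 + 2*s^2 + 24*s + 2)/(9*s^4 - 28*s^2 + 4*s + 15)
DC gain: substitute s = 0 into T(s) from step 2: T(0) = 2/15.

Answer: 2/15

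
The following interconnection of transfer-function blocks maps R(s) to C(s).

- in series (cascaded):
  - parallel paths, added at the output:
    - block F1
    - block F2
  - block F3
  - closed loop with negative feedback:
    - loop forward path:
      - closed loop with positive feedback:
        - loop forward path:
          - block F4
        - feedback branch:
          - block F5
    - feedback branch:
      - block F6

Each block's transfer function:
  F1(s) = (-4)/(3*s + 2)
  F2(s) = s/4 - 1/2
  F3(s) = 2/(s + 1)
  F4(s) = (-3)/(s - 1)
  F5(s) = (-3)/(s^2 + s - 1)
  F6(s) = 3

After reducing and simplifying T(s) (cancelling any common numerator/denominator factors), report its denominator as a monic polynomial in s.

The answer is s^5 - 22*s^4/3 - 76*s^3/3 - 70*s^2/3 - 17*s/3 + 2/3.

Reasoning:
1. add F1, F2 (parallel): (3*s^2 - 4*s - 20)/(12*s + 8)
2. apply the feedback formula to F4, F5: (-3*s^2 - 3*s + 3)/(s^3 - 2*s - 8)
3. close the feedback loop around [F4/(1-F4*F5)], F6: (-3*s^2 - 3*s + 3)/(s^3 - 9*s^2 - 11*s + 1)
4. reduce the series chain (F1+F2), F3, [[F4/(1-F4*F5)]/(1+[F4/(1-F4*F5)]*F6)]: (-9*s^4 + 3*s^3 + 81*s^2 + 48*s - 60)/(6*s^5 - 44*s^4 - 152*s^3 - 140*s^2 - 34*s + 4)
That last expression is T(s), already simplified. Scaling its denominator by 1/6 (the reciprocal of the leading coefficient) yields the monic denominator.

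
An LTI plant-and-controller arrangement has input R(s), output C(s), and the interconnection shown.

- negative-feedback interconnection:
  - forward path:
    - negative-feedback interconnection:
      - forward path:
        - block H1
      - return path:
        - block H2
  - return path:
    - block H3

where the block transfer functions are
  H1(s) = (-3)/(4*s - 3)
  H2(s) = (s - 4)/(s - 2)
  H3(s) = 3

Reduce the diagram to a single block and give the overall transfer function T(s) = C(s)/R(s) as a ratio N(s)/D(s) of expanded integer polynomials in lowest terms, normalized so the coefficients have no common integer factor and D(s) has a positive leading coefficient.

Step 1: reduce the feedback loop with forward H1 and return H2 -> (6 - 3*s)/(4*s^2 - 14*s + 18)
Step 2: close the feedback loop around [H1/(1+H1*H2)], H3 - this is the overall T(s), already in the required normalized form

Hence the answer: (6 - 3*s)/(4*s^2 - 23*s + 36)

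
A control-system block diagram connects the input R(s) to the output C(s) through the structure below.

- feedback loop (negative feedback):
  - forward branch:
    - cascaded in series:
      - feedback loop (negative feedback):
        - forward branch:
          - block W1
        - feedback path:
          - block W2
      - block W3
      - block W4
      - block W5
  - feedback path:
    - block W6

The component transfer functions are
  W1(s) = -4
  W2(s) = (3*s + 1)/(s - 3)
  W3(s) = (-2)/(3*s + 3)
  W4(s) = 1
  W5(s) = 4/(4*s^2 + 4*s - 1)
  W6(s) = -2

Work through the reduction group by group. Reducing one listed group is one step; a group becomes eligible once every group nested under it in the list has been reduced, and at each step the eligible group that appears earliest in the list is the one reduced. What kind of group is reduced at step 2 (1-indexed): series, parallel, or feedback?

Step 1 - reduce the feedback loop with forward W1 and return W2
Step 2 - cascade [W1/(1+W1*W2)], W3, W4, W5
Step 3 - apply the feedback formula to ([W1/(1+W1*W2)]*W3*W4*W5), W6
At step 2 the group reduced is series.

Therefore the answer is series.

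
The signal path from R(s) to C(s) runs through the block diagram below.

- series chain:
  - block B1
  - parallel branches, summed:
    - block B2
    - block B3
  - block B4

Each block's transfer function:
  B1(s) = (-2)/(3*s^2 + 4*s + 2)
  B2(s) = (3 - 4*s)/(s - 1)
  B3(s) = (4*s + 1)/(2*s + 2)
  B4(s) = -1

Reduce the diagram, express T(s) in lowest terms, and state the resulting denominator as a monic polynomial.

Reducing step by step:

Step 1. parallel reduction of B2, B3; result (-4*s^2 - 5*s + 5)/(2*s^2 - 2)
Step 2. cascade B1, (B2+B3), B4; result (-4*s^2 - 5*s + 5)/(3*s^4 + 4*s^3 - s^2 - 4*s - 2)
That last expression is T(s), already simplified. Scaling its denominator by 1/3 (the reciprocal of the leading coefficient) yields the monic denominator.

Answer: s^4 + 4*s^3/3 - s^2/3 - 4*s/3 - 2/3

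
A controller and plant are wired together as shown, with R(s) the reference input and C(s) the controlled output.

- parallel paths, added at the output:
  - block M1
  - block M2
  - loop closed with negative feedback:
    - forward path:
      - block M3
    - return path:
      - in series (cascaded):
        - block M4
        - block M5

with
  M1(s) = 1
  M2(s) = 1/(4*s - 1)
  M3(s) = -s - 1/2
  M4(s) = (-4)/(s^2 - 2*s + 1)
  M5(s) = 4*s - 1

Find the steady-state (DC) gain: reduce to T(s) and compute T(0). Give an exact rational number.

The answer is 1/2.

Reasoning:
Step 1 - combine M4, M5 in series, giving (4 - 16*s)/(s^2 - 2*s + 1)
Step 2 - close the feedback loop around M3, (M4*M5), giving (-2*s^3 + 3*s^2 - 1)/(34*s^2 + 4*s - 2)
Step 3 - reduce the parallel group M1, M2, [M3/(1+M3*(M4*M5))], giving (-8*s^4 + 150*s^3 + 13*s^2 - 12*s + 1)/(136*s^3 - 18*s^2 - 12*s + 2)
That last expression is T(s); at s = 0 only the constant terms survive, so T(0) = 1/2.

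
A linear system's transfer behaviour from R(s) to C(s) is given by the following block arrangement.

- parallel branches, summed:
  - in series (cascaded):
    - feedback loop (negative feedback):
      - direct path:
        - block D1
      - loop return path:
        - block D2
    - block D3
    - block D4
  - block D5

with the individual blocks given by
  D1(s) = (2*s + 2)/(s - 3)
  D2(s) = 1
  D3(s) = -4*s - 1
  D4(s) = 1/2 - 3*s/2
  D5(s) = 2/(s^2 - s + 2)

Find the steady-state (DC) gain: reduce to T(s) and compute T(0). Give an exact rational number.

Step 1 - feedback reduction of D1, D2: (2*s + 2)/(3*s - 1)
Step 2 - multiply [D1/(1+D1*D2)], D3, D4 (series): 4*s^2 + 5*s + 1
Step 3 - add ([D1/(1+D1*D2)]*D3*D4), D5 (parallel): (4*s^4 + s^3 + 4*s^2 + 9*s + 4)/(s^2 - s + 2)
That last expression is T(s); at s = 0 only the constant terms survive, so T(0) = 4/2 = 2.

Final answer: 2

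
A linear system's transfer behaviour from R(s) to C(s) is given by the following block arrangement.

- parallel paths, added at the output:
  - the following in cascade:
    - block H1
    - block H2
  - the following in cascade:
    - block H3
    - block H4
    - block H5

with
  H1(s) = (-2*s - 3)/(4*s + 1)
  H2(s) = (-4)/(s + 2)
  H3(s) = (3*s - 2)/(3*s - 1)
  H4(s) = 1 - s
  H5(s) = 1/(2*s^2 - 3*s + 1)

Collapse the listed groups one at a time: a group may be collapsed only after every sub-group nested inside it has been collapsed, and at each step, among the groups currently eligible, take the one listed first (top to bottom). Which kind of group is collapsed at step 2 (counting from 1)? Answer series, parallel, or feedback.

(1) series reduction of H1, H2
(2) cascade H3, H4, H5
(3) parallel reduction of (H1*H2), (H3*H4*H5)
Step 2 collapses a series group.

Therefore the answer is series.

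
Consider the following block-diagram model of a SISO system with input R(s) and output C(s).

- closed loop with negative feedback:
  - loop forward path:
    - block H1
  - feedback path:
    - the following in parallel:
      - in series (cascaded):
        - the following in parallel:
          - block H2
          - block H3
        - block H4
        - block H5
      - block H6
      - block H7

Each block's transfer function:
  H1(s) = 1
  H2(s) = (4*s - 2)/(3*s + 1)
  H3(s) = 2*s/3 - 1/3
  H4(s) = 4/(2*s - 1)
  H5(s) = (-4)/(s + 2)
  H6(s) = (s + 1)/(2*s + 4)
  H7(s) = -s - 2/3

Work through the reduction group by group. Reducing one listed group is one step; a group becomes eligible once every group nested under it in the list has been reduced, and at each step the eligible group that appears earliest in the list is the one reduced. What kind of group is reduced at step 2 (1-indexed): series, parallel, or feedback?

[1] parallel reduction of H2, H3
[2] cascade (H2+H3), H4, H5
[3] combine ((H2+H3)*H4*H5), H6, H7 in parallel
[4] apply the feedback formula to H1, (((H2+H3)*H4*H5)+H6+H7)
The group at step 2 is a series group.

Final answer: series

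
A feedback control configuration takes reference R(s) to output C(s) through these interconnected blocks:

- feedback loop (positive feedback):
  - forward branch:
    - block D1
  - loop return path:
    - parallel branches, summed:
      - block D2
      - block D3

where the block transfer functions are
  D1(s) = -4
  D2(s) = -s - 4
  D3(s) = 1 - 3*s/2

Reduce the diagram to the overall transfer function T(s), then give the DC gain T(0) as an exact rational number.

Step 1 - reduce the parallel group D2, D3 gives -5*s/2 - 3
Step 2 - collapse the loop (D1 forward, (D2+D3) return) gives 4/(10*s + 11)
Evaluating the step-2 result (the overall T(s)) at s = 0 gives T(0) = 4/11.

Therefore the answer is 4/11.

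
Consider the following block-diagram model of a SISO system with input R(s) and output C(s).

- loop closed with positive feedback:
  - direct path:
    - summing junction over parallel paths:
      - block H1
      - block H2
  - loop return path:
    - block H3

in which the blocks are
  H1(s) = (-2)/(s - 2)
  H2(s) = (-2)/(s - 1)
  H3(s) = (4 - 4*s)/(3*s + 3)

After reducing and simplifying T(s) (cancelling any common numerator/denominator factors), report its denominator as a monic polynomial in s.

The answer is s^3 - 22*s^2/3 + 37*s/3 - 6.

Reasoning:
Step 1 - combine H1, H2 in parallel = (6 - 4*s)/(s^2 - 3*s + 2)
Step 2 - collapse the loop ((H1+H2) forward, H3 return) = (-12*s^2 + 6*s + 18)/(3*s^3 - 22*s^2 + 37*s - 18)
The result of step 2 is T(s) in lowest terms. Its denominator has leading coefficient 3; dividing the denominator through by 3 makes it monic.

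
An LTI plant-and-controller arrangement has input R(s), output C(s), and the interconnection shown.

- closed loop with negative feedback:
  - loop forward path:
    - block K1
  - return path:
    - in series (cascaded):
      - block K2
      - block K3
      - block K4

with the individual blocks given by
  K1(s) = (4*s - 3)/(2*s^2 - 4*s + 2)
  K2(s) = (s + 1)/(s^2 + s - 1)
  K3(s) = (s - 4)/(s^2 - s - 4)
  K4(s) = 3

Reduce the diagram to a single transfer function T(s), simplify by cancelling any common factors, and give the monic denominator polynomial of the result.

Reducing step by step:

1. cascade K2, K3, K4: (3*s^2 - 9*s - 12)/(s^4 - 6*s^2 - 3*s + 4)
2. reduce the feedback loop with forward K1 and return (K2*K3*K4): (4*s^5 - 3*s^4 - 24*s^3 + 6*s^2 + 25*s - 12)/(2*s^6 - 4*s^5 - 10*s^4 + 30*s^3 - 37*s^2 - 43*s + 44)
Step 2 gives the fully reduced T(s), with no common factor left to cancel. The denominator's leading coefficient is 2, so divide each of its coefficients by 2 to get the monic form.

Answer: s^6 - 2*s^5 - 5*s^4 + 15*s^3 - 37*s^2/2 - 43*s/2 + 22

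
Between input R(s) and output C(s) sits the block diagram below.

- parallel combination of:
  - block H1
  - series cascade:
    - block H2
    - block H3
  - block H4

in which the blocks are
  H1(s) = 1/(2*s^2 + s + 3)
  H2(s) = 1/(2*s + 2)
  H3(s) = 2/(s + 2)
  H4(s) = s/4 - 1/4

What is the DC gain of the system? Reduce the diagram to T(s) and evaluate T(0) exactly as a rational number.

[1] reduce the series chain H2, H3 gives 1/(s^2 + 3*s + 2)
[2] combine H1, (H2*H3), H4 in parallel gives (2*s^5 + 5*s^4 + 3*s^3 + 13*s^2 + 11*s + 14)/(8*s^4 + 28*s^3 + 40*s^2 + 44*s + 24)
That last expression is T(s); at s = 0 only the constant terms survive, so T(0) = 14/24 = 7/12.

Therefore the answer is 7/12.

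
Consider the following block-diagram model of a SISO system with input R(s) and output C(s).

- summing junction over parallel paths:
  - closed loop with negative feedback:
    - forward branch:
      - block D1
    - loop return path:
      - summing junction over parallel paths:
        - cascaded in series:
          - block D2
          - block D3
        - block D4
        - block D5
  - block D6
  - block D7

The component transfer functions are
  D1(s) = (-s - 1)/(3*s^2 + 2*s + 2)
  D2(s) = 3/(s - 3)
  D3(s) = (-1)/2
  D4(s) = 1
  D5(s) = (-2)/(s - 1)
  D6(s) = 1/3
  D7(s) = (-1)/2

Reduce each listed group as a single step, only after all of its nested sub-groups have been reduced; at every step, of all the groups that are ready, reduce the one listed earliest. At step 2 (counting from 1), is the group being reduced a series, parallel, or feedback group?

Step 1 - multiply D2, D3 (series)
Step 2 - add (D2*D3), D4, D5 (parallel)
Step 3 - feedback reduction of D1, ((D2*D3)+D4+D5)
Step 4 - combine [D1/(1+D1*((D2*D3)+D4+D5))], D6, D7 in parallel
At step 2 the group reduced is parallel.

Hence the answer: parallel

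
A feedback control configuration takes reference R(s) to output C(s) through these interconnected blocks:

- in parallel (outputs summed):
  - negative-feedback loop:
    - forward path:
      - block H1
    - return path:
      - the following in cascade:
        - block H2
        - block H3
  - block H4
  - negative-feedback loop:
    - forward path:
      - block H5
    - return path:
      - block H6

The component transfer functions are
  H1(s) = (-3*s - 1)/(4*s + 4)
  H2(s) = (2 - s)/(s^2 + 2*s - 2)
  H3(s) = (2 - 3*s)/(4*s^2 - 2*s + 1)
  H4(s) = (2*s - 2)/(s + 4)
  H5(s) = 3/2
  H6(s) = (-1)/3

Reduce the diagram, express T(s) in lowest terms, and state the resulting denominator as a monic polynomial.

First reduce the diagram to T(s).

(1) combine H2, H3 in series, giving (3*s^2 - 8*s + 4)/(4*s^4 + 6*s^3 - 11*s^2 + 6*s - 2)
(2) collapse the loop (H1 forward, (H2*H3) return), giving (-12*s^5 - 22*s^4 + 27*s^3 - 7*s^2 + 2)/(16*s^5 + 40*s^4 - 29*s^3 + s^2 + 12*s - 12)
(3) close the feedback loop around H5, H6, giving 3
(4) parallel reduction of [H1/(1+H1*(H2*H3))], H4, [H5/(1+H5*H6)], giving (68*s^6 + 290*s^5 + 194*s^4 - 184*s^3 + 42*s^2 + 62*s - 112)/(16*s^6 + 104*s^5 + 131*s^4 - 115*s^3 + 16*s^2 + 36*s - 48)
No further cancellation is possible in the step-4 result, so that is T(s). Its denominator becomes monic after dividing by the leading coefficient 16.

Answer: s^6 + 13*s^5/2 + 131*s^4/16 - 115*s^3/16 + s^2 + 9*s/4 - 3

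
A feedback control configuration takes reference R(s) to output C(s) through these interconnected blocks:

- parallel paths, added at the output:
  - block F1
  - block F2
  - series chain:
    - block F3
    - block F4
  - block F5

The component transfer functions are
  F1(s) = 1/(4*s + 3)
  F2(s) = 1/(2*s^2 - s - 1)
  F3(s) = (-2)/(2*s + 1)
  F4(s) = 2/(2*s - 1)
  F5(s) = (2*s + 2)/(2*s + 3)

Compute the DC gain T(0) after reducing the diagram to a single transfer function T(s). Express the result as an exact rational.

Reducing step by step:

Step 1: combine F3, F4 in series = (-4)/(4*s^2 - 1)
Step 2: reduce the parallel group F1, F2, (F3*F4), F5 = (32*s^5 + 32*s^4 - 52*s^3 - 56*s^2 + 43*s + 36)/(32*s^5 + 40*s^4 - 44*s^3 - 46*s^2 + 9*s + 9)
Evaluating the step-2 result (the overall T(s)) at s = 0 gives T(0) = 36/9 = 4.

Answer: 4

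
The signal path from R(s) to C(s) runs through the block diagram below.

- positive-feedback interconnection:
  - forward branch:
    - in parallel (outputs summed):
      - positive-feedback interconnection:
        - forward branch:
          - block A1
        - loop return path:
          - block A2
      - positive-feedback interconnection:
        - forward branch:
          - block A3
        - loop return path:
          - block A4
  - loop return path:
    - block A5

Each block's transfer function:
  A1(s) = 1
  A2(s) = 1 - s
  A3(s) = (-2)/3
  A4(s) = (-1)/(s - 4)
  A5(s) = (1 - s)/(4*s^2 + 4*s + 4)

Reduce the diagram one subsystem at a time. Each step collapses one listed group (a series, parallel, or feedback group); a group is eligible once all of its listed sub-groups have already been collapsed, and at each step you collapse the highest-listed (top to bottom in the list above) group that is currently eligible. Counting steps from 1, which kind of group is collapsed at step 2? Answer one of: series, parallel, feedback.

Reducing step by step:

Step 1. reduce the feedback loop with forward A1 and return A2
Step 2. reduce the feedback loop with forward A3 and return A4
Step 3. parallel reduction of [A1/(1-A1*A2)], [A3/(1-A3*A4)]
Step 4. feedback reduction of ([A1/(1-A1*A2)]+[A3/(1-A3*A4)]), A5
The group at step 2 is a feedback group.

Answer: feedback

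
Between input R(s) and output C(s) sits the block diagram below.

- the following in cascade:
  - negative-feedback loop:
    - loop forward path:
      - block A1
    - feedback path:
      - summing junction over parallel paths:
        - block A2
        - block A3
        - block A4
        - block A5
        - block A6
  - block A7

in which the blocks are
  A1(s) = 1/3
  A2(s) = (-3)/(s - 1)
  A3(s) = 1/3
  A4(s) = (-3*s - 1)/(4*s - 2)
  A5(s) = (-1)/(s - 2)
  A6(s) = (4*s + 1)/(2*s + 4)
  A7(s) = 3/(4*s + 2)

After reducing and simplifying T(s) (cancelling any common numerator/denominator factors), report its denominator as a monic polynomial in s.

The answer is s^5 - 61*s^4/22 - 116*s^3/55 + 34*s^2/5 + 23*s/110 - 91/55.

Reasoning:
Step 1 - sum the parallel branches A2, A3, A4, A5, A6 = (19*s^4 - 126*s^3 + 100*s^2 + 171*s - 110)/(12*s^4 - 18*s^3 - 42*s^2 + 72*s - 24)
Step 2 - close the feedback loop around A1, (A2+A3+A4+A5+A6) = (12*s^4 - 18*s^3 - 42*s^2 + 72*s - 24)/(55*s^4 - 180*s^3 - 26*s^2 + 387*s - 182)
Step 3 - multiply [A1/(1+A1*(A2+A3+A4+A5+A6))], A7 (series) = (18*s^4 - 27*s^3 - 63*s^2 + 108*s - 36)/(110*s^5 - 305*s^4 - 232*s^3 + 748*s^2 + 23*s - 182)
The result of step 3 is T(s) in lowest terms. Its denominator has leading coefficient 110; dividing the denominator through by 110 makes it monic.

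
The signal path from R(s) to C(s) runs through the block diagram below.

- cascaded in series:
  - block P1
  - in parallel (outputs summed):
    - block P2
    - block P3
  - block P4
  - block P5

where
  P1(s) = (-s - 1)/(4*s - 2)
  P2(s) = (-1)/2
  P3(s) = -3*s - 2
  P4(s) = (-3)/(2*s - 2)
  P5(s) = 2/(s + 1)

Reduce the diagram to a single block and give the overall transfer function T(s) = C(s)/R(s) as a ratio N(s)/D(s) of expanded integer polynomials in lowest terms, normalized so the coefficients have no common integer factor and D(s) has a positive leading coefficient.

Step 1 - parallel reduction of P2, P3 = -3*s - 5/2
Step 2 - multiply P1, (P2+P3), P4, P5 (series), which is the overall transfer function T(s) = C(s)/R(s) in lowest terms

Answer: (-18*s - 15)/(8*s^2 - 12*s + 4)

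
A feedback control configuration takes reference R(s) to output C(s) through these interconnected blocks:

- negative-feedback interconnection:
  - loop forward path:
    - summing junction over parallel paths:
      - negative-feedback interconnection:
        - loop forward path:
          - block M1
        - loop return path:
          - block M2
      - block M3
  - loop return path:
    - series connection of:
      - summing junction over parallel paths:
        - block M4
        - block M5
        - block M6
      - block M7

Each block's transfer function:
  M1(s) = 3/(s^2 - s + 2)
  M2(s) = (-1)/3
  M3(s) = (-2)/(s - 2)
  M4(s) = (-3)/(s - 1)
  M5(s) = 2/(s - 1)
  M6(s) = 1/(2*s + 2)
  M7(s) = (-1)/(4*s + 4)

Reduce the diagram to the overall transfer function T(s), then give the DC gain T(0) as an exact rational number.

The answer is -8.

Reasoning:
1. close the feedback loop around M1, M2: 3/(s^2 - s + 1)
2. parallel reduction of [M1/(1+M1*M2)], M3: (-2*s^2 + 5*s - 8)/(s^3 - 3*s^2 + 3*s - 2)
3. reduce the parallel group M4, M5, M6: (-s - 3)/(2*s^2 - 2)
4. series reduction of (M4+M5+M6), M7: (s + 3)/(8*s^3 + 8*s^2 - 8*s - 8)
5. feedback reduction of ([M1/(1+M1*M2)]+M3), ((M4+M5+M6)*M7): (-16*s^5 + 24*s^4 - 8*s^3 - 88*s^2 + 24*s + 64)/(8*s^6 - 16*s^5 - 8*s^4 + 22*s^3 - 17*s^2 - s - 8)
Evaluating the step-5 result (the overall T(s)) at s = 0 gives T(0) = 64/(-8) = -8.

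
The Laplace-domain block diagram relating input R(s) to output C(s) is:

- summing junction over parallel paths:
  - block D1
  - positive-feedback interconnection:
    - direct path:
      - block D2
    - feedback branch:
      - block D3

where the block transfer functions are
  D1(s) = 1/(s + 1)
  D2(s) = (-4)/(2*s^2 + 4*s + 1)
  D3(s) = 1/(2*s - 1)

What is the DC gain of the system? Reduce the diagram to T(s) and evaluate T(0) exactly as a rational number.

Reducing step by step:

Step 1. close the feedback loop around D2, D3 = (4 - 8*s)/(4*s^3 + 6*s^2 - 2*s + 3)
Step 2. parallel reduction of D1, [D2/(1-D2*D3)] = (4*s^3 - 2*s^2 - 6*s + 7)/(4*s^4 + 10*s^3 + 4*s^2 + s + 3)
Step 2 gives the overall T(s). Then T(0) = 7/3.

Answer: 7/3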